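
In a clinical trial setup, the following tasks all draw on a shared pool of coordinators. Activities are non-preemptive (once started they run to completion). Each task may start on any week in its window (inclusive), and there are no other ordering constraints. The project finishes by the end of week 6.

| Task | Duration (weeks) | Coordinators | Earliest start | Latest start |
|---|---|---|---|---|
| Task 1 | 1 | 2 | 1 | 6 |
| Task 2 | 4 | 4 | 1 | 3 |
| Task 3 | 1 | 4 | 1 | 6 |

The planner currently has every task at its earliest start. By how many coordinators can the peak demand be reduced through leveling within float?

6

Early-start peak: w1:10  w2:4  w3:4  w4:4  w5:0  w6:0 ⇒ 10.
Leveled (Task 1@1, Task 2@2, Task 3@6): w1:2  w2:4  w3:4  w4:4  w5:4  w6:4 ⇒ 4.
Reduction 10 − 4 = 6.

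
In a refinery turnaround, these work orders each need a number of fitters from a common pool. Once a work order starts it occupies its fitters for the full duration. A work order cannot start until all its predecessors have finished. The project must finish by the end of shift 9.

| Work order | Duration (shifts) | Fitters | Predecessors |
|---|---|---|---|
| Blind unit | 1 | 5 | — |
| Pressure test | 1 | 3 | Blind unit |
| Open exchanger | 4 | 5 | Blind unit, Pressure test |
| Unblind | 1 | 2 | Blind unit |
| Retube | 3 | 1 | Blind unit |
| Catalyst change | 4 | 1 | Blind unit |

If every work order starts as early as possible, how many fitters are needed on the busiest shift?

Early-start schedule: Blind unit@1, Pressure test@2, Open exchanger@3, Unblind@2, Retube@2, Catalyst change@2.
Load per shift: shift 1: 5, shift 2: 7, shift 3: 7, shift 4: 7, shift 5: 6, shift 6: 5, shift 7: 0, shift 8: 0, shift 9: 0.
Peak is 7.

7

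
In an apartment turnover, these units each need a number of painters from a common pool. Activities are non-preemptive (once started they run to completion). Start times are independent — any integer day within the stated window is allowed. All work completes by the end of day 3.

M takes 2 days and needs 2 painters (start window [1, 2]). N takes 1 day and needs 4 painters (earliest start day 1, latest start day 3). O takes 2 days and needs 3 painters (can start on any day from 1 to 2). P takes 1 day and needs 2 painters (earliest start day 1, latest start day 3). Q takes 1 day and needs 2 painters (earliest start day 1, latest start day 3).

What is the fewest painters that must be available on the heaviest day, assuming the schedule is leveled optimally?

Early-start (M@1, N@1, O@1, P@1, Q@1) gives peak 13: d1:13  d2:5  d3:0.
Shift O→2, P→2, Q→3.
Schedule M@1, N@1, O@2, P@2, Q@3: d1:6  d2:7  d3:5 — peak 7.

7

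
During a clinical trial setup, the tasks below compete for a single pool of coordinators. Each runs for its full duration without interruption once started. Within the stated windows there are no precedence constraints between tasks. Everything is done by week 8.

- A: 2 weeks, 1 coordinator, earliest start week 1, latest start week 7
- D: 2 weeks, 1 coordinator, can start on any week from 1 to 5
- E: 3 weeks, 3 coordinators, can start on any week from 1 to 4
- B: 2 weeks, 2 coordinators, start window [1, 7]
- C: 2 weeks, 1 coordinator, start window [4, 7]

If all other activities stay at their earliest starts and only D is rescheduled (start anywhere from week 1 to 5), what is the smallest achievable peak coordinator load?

6

D@1: w1:7  w2:7  w3:3  w4:1  w5:1  w6:0  w7:0  w8:0 → peak 7
D@2: w1:6  w2:7  w3:4  w4:1  w5:1  w6:0  w7:0  w8:0 → peak 7
D@3: w1:6  w2:6  w3:4  w4:2  w5:1  w6:0  w7:0  w8:0 → peak 6
D@4: w1:6  w2:6  w3:3  w4:2  w5:2  w6:0  w7:0  w8:0 → peak 6
D@5: w1:6  w2:6  w3:3  w4:1  w5:2  w6:1  w7:0  w8:0 → peak 6
Best is D@3, peak 6.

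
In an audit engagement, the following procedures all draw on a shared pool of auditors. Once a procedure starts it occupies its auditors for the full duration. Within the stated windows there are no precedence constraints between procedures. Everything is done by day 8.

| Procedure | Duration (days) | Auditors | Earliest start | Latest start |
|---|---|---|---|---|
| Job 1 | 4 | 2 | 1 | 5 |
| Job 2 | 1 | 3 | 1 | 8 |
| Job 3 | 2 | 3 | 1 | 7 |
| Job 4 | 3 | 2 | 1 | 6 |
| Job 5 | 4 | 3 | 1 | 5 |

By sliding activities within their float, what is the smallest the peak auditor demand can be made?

Early-start (Job 1@1, Job 2@1, Job 3@1, Job 4@1, Job 5@1) gives peak 13: d1:13  d2:10  d3:7  d4:5  d5:0  d6:0  d7:0  d8:0.
Shift Job 3→2, Job 4→4, Job 5→5.
Schedule Job 1@1, Job 2@1, Job 3@2, Job 4@4, Job 5@5: d1:5  d2:5  d3:5  d4:4  d5:5  d6:5  d7:3  d8:3 — peak 5.
Total auditor-days = 35 over 8 days ⇒ peak ≥ ⌈35/8⌉ = 5, so 5 is optimal.

5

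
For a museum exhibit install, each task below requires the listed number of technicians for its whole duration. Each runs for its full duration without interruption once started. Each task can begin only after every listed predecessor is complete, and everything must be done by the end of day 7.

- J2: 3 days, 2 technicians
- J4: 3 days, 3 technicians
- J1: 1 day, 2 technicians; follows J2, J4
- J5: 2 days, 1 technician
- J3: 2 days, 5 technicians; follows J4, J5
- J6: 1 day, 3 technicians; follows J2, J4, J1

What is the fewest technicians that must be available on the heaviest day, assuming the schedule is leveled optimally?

Early-start (J2@1, J4@1, J1@4, J5@1, J3@4, J6@5) gives peak 8: d1:6  d2:6  d3:5  d4:7  d5:8  d6:0  d7:0.
Shift J5→4, J3→6.
Schedule J2@1, J4@1, J1@4, J5@4, J3@6, J6@5: d1:5  d2:5  d3:5  d4:3  d5:4  d6:5  d7:5 — peak 5.
Total technician-days = 32 over 7 days ⇒ peak ≥ ⌈32/7⌉ = 5, so 5 is optimal.

5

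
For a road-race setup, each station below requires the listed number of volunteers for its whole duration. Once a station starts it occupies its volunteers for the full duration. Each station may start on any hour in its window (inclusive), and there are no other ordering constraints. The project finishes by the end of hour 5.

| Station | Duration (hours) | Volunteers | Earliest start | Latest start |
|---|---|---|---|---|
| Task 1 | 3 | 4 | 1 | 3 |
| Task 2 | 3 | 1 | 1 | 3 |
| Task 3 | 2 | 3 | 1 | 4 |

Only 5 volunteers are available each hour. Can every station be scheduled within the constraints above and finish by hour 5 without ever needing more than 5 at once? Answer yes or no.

yes

Schedule Task 1@1, Task 2@1, Task 3@4: h1:5  h2:5  h3:5  h4:3  h5:3 — peak 5 ≤ 5.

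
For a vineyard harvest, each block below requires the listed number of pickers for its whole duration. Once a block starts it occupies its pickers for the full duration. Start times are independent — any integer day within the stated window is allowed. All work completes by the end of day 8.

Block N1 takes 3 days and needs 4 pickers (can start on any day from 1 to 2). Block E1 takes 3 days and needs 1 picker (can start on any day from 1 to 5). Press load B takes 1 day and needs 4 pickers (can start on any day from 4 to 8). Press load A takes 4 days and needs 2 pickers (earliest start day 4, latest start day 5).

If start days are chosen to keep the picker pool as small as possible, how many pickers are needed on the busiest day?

Early-start (Block N1@1, Block E1@1, Press load B@4, Press load A@4) gives peak 6: d1:5  d2:5  d3:5  d4:6  d5:2  d6:2  d7:2  d8:0.
Shift Block E1→4, Press load B→8.
Schedule Block N1@1, Block E1@4, Press load B@8, Press load A@4: d1:4  d2:4  d3:4  d4:3  d5:3  d6:3  d7:2  d8:4 — peak 4.
Total picker-days = 27 over 8 days ⇒ peak ≥ ⌈27/8⌉ = 4, so 4 is optimal.

4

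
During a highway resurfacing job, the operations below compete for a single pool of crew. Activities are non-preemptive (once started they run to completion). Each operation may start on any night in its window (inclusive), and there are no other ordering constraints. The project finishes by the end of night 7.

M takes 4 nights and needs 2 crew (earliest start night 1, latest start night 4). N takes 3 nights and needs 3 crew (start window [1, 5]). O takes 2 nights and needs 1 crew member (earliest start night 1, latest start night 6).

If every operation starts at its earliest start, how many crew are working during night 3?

5

At early start, night 3 has: M, N.
Demand: 2 + 3 = 5.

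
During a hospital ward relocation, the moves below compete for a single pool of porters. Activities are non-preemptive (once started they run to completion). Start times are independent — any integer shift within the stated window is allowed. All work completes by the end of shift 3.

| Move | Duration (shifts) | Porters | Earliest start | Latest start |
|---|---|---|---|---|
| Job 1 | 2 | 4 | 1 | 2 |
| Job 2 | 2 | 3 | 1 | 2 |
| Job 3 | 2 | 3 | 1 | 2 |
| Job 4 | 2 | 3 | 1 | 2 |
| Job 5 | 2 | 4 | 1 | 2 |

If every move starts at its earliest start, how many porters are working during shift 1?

At early start, shift 1 has: Job 1, Job 2, Job 3, Job 4, Job 5.
Demand: 4 + 3 + 3 + 3 + 4 = 17.

17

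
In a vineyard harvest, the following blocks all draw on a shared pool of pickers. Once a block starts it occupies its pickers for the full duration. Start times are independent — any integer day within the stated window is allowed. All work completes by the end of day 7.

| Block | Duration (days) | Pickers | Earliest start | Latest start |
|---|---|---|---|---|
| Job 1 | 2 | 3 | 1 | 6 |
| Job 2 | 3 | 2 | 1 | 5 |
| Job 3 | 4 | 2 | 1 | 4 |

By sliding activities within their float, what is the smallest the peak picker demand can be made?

4

Early-start (Job 1@1, Job 2@1, Job 3@1) gives peak 7: d1:7  d2:7  d3:4  d4:2  d5:0  d6:0  d7:0.
Shift Job 2→3, Job 3→3.
Schedule Job 1@1, Job 2@3, Job 3@3: d1:3  d2:3  d3:4  d4:4  d5:4  d6:2  d7:0 — peak 4.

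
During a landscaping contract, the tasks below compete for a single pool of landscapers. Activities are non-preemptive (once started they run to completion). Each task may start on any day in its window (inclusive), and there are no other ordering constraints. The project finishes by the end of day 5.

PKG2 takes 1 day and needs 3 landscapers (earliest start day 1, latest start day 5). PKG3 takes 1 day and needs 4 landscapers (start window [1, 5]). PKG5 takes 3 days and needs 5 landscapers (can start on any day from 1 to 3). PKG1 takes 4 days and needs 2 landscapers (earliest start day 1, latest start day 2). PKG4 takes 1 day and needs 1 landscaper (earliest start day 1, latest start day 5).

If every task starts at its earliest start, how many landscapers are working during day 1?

At early start, day 1 has: PKG2, PKG3, PKG5, PKG1, PKG4.
Demand: 3 + 4 + 5 + 2 + 1 = 15.

15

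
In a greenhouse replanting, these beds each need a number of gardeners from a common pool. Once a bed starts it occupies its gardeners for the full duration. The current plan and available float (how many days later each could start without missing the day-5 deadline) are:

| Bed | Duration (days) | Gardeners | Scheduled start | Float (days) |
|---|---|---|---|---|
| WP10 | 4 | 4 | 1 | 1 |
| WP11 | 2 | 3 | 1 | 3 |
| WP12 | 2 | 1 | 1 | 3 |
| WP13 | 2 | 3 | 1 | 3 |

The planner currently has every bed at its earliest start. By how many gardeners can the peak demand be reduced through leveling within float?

3

Early-start peak: d1:11  d2:11  d3:4  d4:4  d5:0 ⇒ 11.
Leveled (WP10@1, WP11@1, WP12@1, WP13@3): d1:8  d2:8  d3:7  d4:7  d5:0 ⇒ 8.
Reduction 11 − 8 = 3.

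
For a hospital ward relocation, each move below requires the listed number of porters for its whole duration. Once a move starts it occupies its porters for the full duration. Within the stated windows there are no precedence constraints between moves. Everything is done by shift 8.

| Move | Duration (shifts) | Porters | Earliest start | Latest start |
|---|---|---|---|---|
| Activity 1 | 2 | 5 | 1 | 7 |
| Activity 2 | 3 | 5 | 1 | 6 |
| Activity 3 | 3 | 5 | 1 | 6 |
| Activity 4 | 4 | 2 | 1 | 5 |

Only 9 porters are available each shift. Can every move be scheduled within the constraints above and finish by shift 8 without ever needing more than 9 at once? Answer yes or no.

yes

Schedule Activity 1@1, Activity 2@3, Activity 3@6, Activity 4@1: s1:7  s2:7  s3:7  s4:7  s5:5  s6:5  s7:5  s8:5 — peak 7 ≤ 9.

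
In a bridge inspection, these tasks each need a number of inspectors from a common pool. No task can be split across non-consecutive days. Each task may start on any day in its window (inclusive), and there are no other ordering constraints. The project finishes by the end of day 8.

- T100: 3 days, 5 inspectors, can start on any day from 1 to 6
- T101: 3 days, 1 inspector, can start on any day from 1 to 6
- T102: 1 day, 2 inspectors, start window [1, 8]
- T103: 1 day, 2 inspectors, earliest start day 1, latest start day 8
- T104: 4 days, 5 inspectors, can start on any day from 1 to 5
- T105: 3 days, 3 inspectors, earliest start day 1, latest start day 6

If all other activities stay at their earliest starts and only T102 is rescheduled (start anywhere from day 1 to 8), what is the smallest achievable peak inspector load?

16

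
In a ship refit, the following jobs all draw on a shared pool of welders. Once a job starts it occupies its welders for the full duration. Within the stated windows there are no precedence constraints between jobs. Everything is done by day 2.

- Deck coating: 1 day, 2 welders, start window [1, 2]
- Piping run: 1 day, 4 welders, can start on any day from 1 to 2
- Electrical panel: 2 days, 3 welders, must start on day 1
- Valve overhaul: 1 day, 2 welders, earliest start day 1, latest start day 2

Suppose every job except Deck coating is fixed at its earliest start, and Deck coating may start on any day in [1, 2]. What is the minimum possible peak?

Deck coating@1: d1:11  d2:3 → peak 11
Deck coating@2: d1:9  d2:5 → peak 9
Best is Deck coating@2, peak 9.

9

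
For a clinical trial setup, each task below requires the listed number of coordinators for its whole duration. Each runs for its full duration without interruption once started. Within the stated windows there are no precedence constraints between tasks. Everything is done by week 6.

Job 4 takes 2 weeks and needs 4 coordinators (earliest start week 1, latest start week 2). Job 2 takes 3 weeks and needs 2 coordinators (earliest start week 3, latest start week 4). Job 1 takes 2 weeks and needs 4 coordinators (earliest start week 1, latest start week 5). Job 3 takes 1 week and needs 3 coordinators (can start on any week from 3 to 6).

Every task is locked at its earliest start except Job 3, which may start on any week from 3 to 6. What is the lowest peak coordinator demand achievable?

Job 3@3: w1:8  w2:8  w3:5  w4:2  w5:2  w6:0 → peak 8
Job 3@4: w1:8  w2:8  w3:2  w4:5  w5:2  w6:0 → peak 8
Job 3@5: w1:8  w2:8  w3:2  w4:2  w5:5  w6:0 → peak 8
Job 3@6: w1:8  w2:8  w3:2  w4:2  w5:2  w6:3 → peak 8
Best is Job 3@3, peak 8.

8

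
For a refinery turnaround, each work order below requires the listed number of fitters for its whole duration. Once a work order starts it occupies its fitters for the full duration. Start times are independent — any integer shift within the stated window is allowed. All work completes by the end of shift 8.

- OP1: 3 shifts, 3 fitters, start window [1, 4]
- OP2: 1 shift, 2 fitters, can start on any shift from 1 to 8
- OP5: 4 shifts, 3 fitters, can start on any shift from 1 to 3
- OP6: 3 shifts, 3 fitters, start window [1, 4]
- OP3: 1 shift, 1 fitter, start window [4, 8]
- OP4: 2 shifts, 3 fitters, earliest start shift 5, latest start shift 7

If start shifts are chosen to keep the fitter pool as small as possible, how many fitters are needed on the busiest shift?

6

Early-start (OP1@1, OP2@1, OP5@1, OP6@1, OP3@4, OP4@5) gives peak 11: s1:11  s2:9  s3:9  s4:4  s5:3  s6:3  s7:0  s8:0.
Shift OP5→2, OP6→4, OP3→6, OP4→7.
Schedule OP1@1, OP2@1, OP5@2, OP6@4, OP3@6, OP4@7: s1:5  s2:6  s3:6  s4:6  s5:6  s6:4  s7:3  s8:3 — peak 6.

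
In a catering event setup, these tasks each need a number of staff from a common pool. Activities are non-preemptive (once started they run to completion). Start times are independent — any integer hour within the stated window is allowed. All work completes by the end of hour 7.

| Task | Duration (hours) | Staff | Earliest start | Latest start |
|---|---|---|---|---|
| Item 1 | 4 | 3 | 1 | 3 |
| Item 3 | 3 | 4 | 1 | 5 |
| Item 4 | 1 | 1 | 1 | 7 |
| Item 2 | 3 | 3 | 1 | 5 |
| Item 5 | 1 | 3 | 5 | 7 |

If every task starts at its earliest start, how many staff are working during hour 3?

10

At early start, hour 3 has: Item 1, Item 3, Item 2.
Demand: 3 + 4 + 3 = 10.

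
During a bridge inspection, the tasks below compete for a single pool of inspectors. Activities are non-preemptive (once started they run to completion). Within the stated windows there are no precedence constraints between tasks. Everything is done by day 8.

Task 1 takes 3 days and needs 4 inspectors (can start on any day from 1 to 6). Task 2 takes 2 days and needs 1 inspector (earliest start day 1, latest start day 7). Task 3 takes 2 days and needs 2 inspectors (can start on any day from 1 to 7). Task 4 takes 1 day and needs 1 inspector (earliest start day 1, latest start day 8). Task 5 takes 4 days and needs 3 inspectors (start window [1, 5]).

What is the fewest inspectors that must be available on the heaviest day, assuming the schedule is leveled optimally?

5

Early-start (Task 1@1, Task 2@1, Task 3@1, Task 4@1, Task 5@1) gives peak 11: d1:11  d2:10  d3:7  d4:3  d5:0  d6:0  d7:0  d8:0.
Shift Task 3→4, Task 4→3, Task 5→4.
Schedule Task 1@1, Task 2@1, Task 3@4, Task 4@3, Task 5@4: d1:5  d2:5  d3:5  d4:5  d5:5  d6:3  d7:3  d8:0 — peak 5.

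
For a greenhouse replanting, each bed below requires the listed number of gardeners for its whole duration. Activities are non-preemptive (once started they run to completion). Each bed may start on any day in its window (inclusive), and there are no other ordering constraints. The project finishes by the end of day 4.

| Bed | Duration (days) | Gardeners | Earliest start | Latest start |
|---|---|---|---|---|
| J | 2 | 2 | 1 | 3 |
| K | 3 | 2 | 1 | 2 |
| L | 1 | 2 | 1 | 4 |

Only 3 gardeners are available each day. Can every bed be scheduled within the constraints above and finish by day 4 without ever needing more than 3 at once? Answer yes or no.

no

The minimum achievable peak is 4; 3 < 4, so no feasible schedule stays within the cap.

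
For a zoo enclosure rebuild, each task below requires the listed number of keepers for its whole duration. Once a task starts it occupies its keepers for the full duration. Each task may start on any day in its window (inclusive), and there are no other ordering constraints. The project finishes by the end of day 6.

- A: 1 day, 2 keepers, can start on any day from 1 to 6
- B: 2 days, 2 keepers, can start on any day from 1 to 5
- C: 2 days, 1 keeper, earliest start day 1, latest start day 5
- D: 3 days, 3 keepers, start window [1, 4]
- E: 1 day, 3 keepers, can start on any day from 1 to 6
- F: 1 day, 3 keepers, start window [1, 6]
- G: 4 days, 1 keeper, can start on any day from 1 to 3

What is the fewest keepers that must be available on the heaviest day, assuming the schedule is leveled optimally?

5

Early-start (A@1, B@1, C@1, D@1, E@1, F@1, G@1) gives peak 15: d1:15  d2:7  d3:4  d4:1  d5:0  d6:0.
Shift C→3, D→2, E→5, F→6, G→3.
Schedule A@1, B@1, C@3, D@2, E@5, F@6, G@3: d1:4  d2:5  d3:5  d4:5  d5:4  d6:4 — peak 5.
Total keeper-days = 27 over 6 days ⇒ peak ≥ ⌈27/6⌉ = 5, so 5 is optimal.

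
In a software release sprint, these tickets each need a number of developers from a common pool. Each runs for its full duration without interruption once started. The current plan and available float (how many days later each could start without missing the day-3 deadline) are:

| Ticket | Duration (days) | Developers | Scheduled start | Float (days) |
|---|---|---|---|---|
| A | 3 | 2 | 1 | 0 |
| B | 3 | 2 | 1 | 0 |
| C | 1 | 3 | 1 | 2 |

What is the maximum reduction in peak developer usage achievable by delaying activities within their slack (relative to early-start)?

Early-start peak: d1:7  d2:4  d3:4 ⇒ 7.
Leveled (A@1, B@1, C@1): d1:7  d2:4  d3:4 ⇒ 7.
Reduction 7 − 7 = 0.

0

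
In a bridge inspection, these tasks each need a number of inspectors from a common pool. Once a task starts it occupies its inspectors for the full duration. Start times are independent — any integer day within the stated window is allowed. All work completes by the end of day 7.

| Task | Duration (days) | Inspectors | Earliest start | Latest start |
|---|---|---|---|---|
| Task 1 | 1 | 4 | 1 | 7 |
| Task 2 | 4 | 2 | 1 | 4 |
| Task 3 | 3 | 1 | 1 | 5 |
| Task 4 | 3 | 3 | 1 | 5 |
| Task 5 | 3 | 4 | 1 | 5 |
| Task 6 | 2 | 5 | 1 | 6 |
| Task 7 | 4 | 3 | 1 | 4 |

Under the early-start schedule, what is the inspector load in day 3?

13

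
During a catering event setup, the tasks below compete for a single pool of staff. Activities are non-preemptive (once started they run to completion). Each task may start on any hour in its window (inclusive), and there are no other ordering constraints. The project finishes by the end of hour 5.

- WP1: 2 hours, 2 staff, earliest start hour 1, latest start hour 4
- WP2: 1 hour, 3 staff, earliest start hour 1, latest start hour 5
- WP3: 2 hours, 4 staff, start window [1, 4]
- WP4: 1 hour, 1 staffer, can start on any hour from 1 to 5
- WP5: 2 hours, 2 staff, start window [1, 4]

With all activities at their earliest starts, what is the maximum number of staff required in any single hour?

Early-start schedule: WP1@1, WP2@1, WP3@1, WP4@1, WP5@1.
Load per hour: hour 1: 12, hour 2: 8, hour 3: 0, hour 4: 0, hour 5: 0.
Peak is 12.

12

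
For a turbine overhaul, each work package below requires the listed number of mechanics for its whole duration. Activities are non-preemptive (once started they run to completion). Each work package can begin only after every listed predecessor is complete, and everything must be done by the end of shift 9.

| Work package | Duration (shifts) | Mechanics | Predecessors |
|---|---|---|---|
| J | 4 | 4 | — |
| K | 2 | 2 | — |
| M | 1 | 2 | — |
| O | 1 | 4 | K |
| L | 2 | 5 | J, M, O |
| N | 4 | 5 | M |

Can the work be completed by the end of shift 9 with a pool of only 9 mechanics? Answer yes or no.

yes

Schedule J@1, K@1, M@1, O@3, L@8, N@4: s1:8  s2:6  s3:8  s4:9  s5:5  s6:5  s7:5  s8:5  s9:5 — peak 9 ≤ 9.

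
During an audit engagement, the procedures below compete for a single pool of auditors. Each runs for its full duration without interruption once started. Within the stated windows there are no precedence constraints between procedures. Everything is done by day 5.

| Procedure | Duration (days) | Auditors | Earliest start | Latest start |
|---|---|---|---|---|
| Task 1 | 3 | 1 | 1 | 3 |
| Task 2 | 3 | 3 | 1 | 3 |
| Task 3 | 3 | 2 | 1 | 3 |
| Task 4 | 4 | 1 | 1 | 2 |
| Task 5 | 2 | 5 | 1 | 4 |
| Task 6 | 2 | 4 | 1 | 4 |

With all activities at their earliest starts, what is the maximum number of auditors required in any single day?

Early-start schedule: Task 1@1, Task 2@1, Task 3@1, Task 4@1, Task 5@1, Task 6@1.
Load per day: day 1: 16, day 2: 16, day 3: 7, day 4: 1, day 5: 0.
Peak is 16.

16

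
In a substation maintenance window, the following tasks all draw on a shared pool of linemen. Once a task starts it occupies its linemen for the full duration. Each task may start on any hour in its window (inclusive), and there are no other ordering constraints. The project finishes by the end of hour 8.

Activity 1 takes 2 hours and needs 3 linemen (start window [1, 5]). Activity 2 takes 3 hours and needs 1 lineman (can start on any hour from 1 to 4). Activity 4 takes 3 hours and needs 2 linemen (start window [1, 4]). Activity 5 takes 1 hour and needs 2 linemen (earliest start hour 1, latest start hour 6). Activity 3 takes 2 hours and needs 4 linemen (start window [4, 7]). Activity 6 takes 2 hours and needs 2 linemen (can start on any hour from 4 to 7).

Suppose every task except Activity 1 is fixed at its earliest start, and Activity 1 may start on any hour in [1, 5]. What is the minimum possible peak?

Activity 1@1: h1:8  h2:6  h3:3  h4:6  h5:6  h6:0  h7:0  h8:0 → peak 8
Activity 1@2: h1:5  h2:6  h3:6  h4:6  h5:6  h6:0  h7:0  h8:0 → peak 6
Activity 1@3: h1:5  h2:3  h3:6  h4:9  h5:6  h6:0  h7:0  h8:0 → peak 9
Activity 1@4: h1:5  h2:3  h3:3  h4:9  h5:9  h6:0  h7:0  h8:0 → peak 9
Activity 1@5: h1:5  h2:3  h3:3  h4:6  h5:9  h6:3  h7:0  h8:0 → peak 9
Best is Activity 1@2, peak 6.

6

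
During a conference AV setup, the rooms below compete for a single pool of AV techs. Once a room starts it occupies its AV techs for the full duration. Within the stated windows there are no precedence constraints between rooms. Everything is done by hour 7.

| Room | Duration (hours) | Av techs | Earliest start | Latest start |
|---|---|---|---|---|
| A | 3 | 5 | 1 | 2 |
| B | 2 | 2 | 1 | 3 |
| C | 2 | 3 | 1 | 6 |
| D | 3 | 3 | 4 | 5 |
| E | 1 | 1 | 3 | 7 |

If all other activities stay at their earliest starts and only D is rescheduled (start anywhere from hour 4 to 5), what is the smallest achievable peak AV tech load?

D@4: h1:10  h2:10  h3:6  h4:3  h5:3  h6:3  h7:0 → peak 10
D@5: h1:10  h2:10  h3:6  h4:0  h5:3  h6:3  h7:3 → peak 10
Best is D@4, peak 10.

10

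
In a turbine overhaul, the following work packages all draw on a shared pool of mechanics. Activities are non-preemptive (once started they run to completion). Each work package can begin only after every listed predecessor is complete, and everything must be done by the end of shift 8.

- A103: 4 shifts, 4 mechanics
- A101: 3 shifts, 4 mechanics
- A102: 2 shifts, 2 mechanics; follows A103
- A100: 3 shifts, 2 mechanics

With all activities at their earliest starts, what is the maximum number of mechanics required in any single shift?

10

Early-start schedule: A103@1, A101@1, A102@5, A100@1.
Load per shift: shift 1: 10, shift 2: 10, shift 3: 10, shift 4: 4, shift 5: 2, shift 6: 2, shift 7: 0, shift 8: 0.
Peak is 10.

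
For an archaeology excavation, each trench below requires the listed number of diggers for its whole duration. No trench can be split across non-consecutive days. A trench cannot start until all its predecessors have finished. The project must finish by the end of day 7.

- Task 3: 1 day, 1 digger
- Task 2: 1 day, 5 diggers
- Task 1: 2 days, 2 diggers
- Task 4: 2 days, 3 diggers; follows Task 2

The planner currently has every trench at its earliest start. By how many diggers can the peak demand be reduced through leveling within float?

3

Early-start peak: d1:8  d2:5  d3:3  d4:0  d5:0  d6:0  d7:0 ⇒ 8.
Leveled (Task 3@1, Task 2@2, Task 1@3, Task 4@3): d1:1  d2:5  d3:5  d4:5  d5:0  d6:0  d7:0 ⇒ 5.
Reduction 8 − 5 = 3.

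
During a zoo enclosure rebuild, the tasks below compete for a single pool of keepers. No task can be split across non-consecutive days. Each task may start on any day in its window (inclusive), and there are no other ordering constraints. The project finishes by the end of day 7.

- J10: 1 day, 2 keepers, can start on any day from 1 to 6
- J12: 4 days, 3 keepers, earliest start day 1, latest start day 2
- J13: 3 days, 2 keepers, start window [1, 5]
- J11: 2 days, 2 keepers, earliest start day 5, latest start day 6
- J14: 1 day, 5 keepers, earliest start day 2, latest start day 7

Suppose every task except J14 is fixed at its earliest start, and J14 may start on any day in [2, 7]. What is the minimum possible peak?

J14@2: d1:7  d2:10  d3:5  d4:3  d5:2  d6:2  d7:0 → peak 10
J14@3: d1:7  d2:5  d3:10  d4:3  d5:2  d6:2  d7:0 → peak 10
J14@4: d1:7  d2:5  d3:5  d4:8  d5:2  d6:2  d7:0 → peak 8
J14@5: d1:7  d2:5  d3:5  d4:3  d5:7  d6:2  d7:0 → peak 7
J14@6: d1:7  d2:5  d3:5  d4:3  d5:2  d6:7  d7:0 → peak 7
J14@7: d1:7  d2:5  d3:5  d4:3  d5:2  d6:2  d7:5 → peak 7
Best is J14@5, peak 7.

7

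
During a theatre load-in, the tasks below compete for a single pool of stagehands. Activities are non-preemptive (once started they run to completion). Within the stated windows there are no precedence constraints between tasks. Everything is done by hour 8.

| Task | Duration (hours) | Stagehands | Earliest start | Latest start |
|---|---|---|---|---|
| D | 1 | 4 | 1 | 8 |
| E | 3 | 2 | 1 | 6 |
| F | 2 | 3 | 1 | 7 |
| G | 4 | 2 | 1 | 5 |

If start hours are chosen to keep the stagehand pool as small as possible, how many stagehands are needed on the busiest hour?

4

Early-start (D@1, E@1, F@1, G@1) gives peak 11: h1:11  h2:7  h3:4  h4:2  h5:0  h6:0  h7:0  h8:0.
Shift E→2, F→6, G→2.
Schedule D@1, E@2, F@6, G@2: h1:4  h2:4  h3:4  h4:4  h5:2  h6:3  h7:3  h8:0 — peak 4.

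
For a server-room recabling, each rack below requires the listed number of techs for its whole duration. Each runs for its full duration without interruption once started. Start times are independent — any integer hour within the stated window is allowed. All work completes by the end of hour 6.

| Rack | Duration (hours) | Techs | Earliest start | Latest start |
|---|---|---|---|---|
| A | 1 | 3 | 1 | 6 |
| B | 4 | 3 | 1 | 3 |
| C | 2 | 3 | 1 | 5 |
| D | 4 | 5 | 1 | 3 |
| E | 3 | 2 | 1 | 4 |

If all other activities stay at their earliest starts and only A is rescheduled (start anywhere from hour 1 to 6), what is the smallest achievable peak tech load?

A@1: h1:16  h2:13  h3:10  h4:8  h5:0  h6:0 → peak 16
A@2: h1:13  h2:16  h3:10  h4:8  h5:0  h6:0 → peak 16
A@3: h1:13  h2:13  h3:13  h4:8  h5:0  h6:0 → peak 13
A@4: h1:13  h2:13  h3:10  h4:11  h5:0  h6:0 → peak 13
A@5: h1:13  h2:13  h3:10  h4:8  h5:3  h6:0 → peak 13
A@6: h1:13  h2:13  h3:10  h4:8  h5:0  h6:3 → peak 13
Best is A@3, peak 13.

13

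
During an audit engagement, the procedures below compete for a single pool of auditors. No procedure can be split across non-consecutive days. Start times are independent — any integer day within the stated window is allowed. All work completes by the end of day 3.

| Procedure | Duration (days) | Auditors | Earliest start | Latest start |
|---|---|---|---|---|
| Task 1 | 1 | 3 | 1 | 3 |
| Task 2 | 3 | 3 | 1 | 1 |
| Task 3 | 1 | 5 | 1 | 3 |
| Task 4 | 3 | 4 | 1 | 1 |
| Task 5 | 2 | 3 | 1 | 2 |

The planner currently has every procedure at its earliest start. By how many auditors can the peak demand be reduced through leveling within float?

Early-start peak: d1:18  d2:10  d3:7 ⇒ 18.
Leveled (Task 1@1, Task 2@1, Task 3@3, Task 4@1, Task 5@1): d1:13  d2:10  d3:12 ⇒ 13.
Reduction 18 − 13 = 5.

5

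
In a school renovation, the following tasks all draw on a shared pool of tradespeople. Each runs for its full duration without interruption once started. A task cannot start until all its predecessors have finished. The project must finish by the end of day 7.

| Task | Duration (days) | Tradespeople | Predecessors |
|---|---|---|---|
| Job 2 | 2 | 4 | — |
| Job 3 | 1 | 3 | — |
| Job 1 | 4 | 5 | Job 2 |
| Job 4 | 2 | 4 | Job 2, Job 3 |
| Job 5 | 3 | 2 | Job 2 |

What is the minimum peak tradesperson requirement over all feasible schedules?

Early-start (Job 2@1, Job 3@1, Job 1@3, Job 4@3, Job 5@3) gives peak 11: d1:7  d2:4  d3:11  d4:11  d5:7  d6:5  d7:0.
Shift Job 5→5.
Schedule Job 2@1, Job 3@1, Job 1@3, Job 4@3, Job 5@5: d1:7  d2:4  d3:9  d4:9  d5:7  d6:7  d7:2 — peak 9.

9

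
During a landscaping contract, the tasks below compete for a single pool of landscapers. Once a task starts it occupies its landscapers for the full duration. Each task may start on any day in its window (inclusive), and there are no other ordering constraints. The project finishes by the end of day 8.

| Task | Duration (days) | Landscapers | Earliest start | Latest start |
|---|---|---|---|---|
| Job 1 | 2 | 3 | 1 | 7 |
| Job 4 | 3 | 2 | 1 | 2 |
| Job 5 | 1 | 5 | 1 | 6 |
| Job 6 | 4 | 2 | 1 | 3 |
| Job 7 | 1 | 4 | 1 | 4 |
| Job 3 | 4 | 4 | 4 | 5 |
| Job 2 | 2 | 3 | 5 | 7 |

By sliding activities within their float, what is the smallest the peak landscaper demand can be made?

Early-start (Job 1@1, Job 4@1, Job 5@1, Job 6@1, Job 7@1, Job 3@4, Job 2@5) gives peak 16: d1:16  d2:7  d3:4  d4:6  d5:7  d6:7  d7:4  d8:0.
Shift Job 1→2, Job 6→2, Job 7→4, Job 3→5, Job 2→6.
Schedule Job 1@2, Job 4@1, Job 5@1, Job 6@2, Job 7@4, Job 3@5, Job 2@6: d1:7  d2:7  d3:7  d4:6  d5:6  d6:7  d7:7  d8:4 — peak 7.
Total landscaper-days = 51 over 8 days ⇒ peak ≥ ⌈51/8⌉ = 7, so 7 is optimal.

7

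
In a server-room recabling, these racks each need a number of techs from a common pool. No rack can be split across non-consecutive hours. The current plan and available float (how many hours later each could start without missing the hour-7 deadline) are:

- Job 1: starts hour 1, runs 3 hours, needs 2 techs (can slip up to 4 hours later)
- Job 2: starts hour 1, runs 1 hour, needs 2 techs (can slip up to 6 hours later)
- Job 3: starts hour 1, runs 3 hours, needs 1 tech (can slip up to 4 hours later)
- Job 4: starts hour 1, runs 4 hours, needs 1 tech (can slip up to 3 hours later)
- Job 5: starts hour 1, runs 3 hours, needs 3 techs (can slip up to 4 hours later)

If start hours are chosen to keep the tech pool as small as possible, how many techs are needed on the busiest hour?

Early-start (Job 1@1, Job 2@1, Job 3@1, Job 4@1, Job 5@1) gives peak 9: h1:9  h2:7  h3:7  h4:1  h5:0  h6:0  h7:0.
Shift Job 3→2, Job 4→2, Job 5→5.
Schedule Job 1@1, Job 2@1, Job 3@2, Job 4@2, Job 5@5: h1:4  h2:4  h3:4  h4:2  h5:4  h6:3  h7:3 — peak 4.
Total tech-hours = 24 over 7 hours ⇒ peak ≥ ⌈24/7⌉ = 4, so 4 is optimal.

4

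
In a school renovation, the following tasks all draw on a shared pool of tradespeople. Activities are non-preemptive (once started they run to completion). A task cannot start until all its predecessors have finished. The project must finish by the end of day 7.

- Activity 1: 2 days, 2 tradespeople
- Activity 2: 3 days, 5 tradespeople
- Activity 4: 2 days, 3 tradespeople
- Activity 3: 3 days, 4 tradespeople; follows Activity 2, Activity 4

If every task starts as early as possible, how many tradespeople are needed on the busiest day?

Early-start schedule: Activity 1@1, Activity 2@1, Activity 4@1, Activity 3@4.
Load per day: day 1: 10, day 2: 10, day 3: 5, day 4: 4, day 5: 4, day 6: 4, day 7: 0.
Peak is 10.

10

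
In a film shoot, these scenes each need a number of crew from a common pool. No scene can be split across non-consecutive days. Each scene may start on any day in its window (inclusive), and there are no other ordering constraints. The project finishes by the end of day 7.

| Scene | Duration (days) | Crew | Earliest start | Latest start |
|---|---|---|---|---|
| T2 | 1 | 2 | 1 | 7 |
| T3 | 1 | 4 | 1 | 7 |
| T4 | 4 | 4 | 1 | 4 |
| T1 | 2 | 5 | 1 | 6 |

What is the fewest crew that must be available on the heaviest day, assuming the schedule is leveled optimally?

6

Early-start (T2@1, T3@1, T4@1, T1@1) gives peak 15: d1:15  d2:9  d3:4  d4:4  d5:0  d6:0  d7:0.
Shift T4→2, T1→6.
Schedule T2@1, T3@1, T4@2, T1@6: d1:6  d2:4  d3:4  d4:4  d5:4  d6:5  d7:5 — peak 6.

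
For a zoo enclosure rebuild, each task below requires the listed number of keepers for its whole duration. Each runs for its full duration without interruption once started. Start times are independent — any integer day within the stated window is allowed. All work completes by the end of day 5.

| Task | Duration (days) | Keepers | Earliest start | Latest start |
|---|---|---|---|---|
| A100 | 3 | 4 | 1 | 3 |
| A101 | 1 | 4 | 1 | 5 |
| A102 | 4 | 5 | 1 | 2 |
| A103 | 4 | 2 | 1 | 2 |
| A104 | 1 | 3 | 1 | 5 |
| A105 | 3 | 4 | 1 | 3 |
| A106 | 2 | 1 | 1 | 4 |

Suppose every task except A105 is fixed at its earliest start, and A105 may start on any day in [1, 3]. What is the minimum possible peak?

19

A105@1: d1:23  d2:16  d3:15  d4:7  d5:0 → peak 23
A105@2: d1:19  d2:16  d3:15  d4:11  d5:0 → peak 19
A105@3: d1:19  d2:12  d3:15  d4:11  d5:4 → peak 19
Best is A105@2, peak 19.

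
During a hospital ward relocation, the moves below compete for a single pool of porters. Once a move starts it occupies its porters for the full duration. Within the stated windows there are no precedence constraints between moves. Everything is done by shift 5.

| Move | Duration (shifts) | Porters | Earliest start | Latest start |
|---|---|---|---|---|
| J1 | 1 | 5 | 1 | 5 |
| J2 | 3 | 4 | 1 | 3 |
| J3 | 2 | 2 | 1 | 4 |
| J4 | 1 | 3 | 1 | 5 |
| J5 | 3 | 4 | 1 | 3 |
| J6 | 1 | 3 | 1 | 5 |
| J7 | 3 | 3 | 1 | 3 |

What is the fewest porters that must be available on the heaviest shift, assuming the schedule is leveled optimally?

Early-start (J1@1, J2@1, J3@1, J4@1, J5@1, J6@1, J7@1) gives peak 24: s1:24  s2:13  s3:11  s4:0  s5:0.
Shift J4→2, J5→3, J6→4, J7→3.
Schedule J1@1, J2@1, J3@1, J4@2, J5@3, J6@4, J7@3: s1:11  s2:9  s3:11  s4:10  s5:7 — peak 11.

11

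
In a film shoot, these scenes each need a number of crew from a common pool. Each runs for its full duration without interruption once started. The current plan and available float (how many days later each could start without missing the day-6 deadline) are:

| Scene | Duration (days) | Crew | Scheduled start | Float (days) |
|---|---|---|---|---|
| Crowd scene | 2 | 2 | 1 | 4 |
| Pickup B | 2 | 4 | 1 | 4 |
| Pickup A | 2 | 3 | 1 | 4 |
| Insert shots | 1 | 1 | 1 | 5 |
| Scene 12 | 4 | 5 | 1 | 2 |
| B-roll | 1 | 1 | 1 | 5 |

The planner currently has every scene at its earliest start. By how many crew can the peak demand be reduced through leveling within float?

9

Early-start peak: d1:16  d2:14  d3:5  d4:5  d5:0  d6:0 ⇒ 16.
Leveled (Crowd scene@1, Pickup B@5, Pickup A@5, Insert shots@3, Scene 12@1, B-roll@3): d1:7  d2:7  d3:7  d4:5  d5:7  d6:7 ⇒ 7.
Reduction 16 − 7 = 9.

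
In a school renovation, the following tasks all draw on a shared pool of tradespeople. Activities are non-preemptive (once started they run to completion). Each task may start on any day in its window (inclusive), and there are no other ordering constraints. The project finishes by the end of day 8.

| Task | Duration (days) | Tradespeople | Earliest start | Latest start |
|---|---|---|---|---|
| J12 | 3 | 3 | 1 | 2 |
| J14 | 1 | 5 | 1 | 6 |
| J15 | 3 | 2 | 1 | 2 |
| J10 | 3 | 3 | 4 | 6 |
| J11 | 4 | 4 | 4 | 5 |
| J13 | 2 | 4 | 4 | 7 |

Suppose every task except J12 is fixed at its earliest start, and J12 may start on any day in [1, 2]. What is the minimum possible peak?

J12@1: d1:10  d2:5  d3:5  d4:11  d5:11  d6:7  d7:4  d8:0 → peak 11
J12@2: d1:7  d2:5  d3:5  d4:14  d5:11  d6:7  d7:4  d8:0 → peak 14
Best is J12@1, peak 11.

11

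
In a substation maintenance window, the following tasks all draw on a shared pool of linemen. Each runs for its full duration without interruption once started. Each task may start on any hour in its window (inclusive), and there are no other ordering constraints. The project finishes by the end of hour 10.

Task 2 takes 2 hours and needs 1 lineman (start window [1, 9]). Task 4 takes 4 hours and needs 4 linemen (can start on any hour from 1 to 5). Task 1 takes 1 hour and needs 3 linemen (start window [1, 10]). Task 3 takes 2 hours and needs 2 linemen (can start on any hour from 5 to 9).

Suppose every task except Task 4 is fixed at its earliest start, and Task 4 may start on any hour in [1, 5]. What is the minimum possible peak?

6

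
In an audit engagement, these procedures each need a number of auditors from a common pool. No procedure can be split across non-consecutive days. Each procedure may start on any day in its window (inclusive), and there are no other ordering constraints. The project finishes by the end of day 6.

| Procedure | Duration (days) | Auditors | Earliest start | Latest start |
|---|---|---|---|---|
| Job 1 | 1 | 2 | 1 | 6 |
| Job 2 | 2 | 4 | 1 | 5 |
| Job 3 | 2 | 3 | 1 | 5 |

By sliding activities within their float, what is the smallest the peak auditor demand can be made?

Early-start (Job 1@1, Job 2@1, Job 3@1) gives peak 9: d1:9  d2:7  d3:0  d4:0  d5:0  d6:0.
Shift Job 2→2, Job 3→4.
Schedule Job 1@1, Job 2@2, Job 3@4: d1:2  d2:4  d3:4  d4:3  d5:3  d6:0 — peak 4.

4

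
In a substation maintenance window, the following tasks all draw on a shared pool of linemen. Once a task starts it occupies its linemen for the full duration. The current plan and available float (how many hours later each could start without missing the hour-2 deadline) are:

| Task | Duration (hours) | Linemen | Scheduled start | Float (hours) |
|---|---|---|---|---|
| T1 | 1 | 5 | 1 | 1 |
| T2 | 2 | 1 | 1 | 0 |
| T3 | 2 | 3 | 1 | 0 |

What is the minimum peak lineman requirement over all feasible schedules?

Schedule T1@1, T2@1, T3@1: h1:9  h2:4 — peak 9.
No arrangement of the 2 feasible schedules does better.

9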